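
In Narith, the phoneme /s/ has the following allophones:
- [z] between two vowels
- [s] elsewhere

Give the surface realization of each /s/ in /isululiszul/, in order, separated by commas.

Occurrence 1 (position 2): between two vowels → [z].
Occurrence 2 (position 8): no conditioning environment matches → elsewhere allophone [s].

[z], [s]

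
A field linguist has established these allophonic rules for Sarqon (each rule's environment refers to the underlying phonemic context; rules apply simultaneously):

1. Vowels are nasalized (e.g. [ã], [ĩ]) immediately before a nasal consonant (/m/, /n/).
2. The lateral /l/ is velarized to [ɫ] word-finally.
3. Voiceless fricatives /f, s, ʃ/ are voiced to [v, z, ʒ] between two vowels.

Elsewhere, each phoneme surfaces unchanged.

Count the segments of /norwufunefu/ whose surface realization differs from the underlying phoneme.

Segments that undergo a rule: /f/ → [v] (rule 3); /u/ → [ũ] (rule 1); /f/ → [v] (rule 3).
All other segments surface unchanged.

3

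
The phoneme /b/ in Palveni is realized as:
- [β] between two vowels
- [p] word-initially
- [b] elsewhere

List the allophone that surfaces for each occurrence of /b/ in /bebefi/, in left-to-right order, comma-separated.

Occurrence 1 (position 1): word-initially → [p].
Occurrence 2 (position 3): between two vowels → [β].

[p], [β]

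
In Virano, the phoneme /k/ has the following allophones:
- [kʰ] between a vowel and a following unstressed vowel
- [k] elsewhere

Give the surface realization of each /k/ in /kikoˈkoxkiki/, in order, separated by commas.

Occurrence 1 (position 1): no conditioning environment matches → elsewhere allophone [k].
Occurrence 2 (position 3): between a vowel and a following unstressed vowel → [kʰ].
Occurrence 3 (position 5): no conditioning environment matches → elsewhere allophone [k].
Occurrence 4 (position 8): no conditioning environment matches → elsewhere allophone [k].
Occurrence 5 (position 10): between a vowel and a following unstressed vowel → [kʰ].

[k], [kʰ], [k], [k], [kʰ]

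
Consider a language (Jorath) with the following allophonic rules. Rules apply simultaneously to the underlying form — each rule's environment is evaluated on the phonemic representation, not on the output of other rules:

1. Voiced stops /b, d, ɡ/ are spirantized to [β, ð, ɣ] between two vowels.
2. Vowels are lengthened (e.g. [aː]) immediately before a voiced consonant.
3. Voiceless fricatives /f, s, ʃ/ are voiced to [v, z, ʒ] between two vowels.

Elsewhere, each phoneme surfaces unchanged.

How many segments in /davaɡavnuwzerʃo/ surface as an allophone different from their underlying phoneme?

6

Segments that undergo a rule: /a/ → [aː] (rule 2); /a/ → [aː] (rule 2); /ɡ/ → [ɣ] (rule 1); /a/ → [aː] (rule 2); /u/ → [uː] (rule 2); /e/ → [eː] (rule 2).
All other segments surface unchanged.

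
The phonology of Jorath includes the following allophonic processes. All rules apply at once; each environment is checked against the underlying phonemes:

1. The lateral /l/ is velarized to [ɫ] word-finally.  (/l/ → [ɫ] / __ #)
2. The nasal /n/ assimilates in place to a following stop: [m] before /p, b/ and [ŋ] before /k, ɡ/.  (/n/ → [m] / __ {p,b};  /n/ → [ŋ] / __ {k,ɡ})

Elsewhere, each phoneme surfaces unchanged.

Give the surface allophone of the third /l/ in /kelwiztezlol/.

/l/ meets the environment for rule 1 (word-finally) → [ɫ].

[ɫ]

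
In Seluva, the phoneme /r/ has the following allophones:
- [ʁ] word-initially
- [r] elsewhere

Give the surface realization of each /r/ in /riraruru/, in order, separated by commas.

Occurrence 1 (position 1): word-initially → [ʁ].
Occurrence 2 (position 3): no conditioning environment matches → elsewhere allophone [r].
Occurrence 3 (position 5): no conditioning environment matches → elsewhere allophone [r].
Occurrence 4 (position 7): no conditioning environment matches → elsewhere allophone [r].

[ʁ], [r], [r], [r]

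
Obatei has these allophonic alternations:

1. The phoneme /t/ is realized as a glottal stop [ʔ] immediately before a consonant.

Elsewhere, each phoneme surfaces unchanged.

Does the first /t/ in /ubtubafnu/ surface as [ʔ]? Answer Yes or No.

No

/t/ (between /b/ and /u/) fails the environment for rule 1, so it stays [t].
The actual realization is [t], not [ʔ].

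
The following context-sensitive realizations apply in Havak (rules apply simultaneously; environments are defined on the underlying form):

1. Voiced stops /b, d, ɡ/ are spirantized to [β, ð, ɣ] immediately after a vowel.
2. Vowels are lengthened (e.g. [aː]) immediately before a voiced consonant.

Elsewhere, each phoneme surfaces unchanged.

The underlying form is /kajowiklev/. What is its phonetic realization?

[kaːjoːwikleːv]

/a/ — between /k/ and /j/, before a voiced consonant — surfaces as [aː] (rule 2).
/o/ — between /j/ and /w/, before a voiced consonant — surfaces as [oː] (rule 2).
/i/ (between /w/ and /k/) fails the environment for rule 2, so it stays [i].
/e/ (between /l/ and /v/) occurs before a voiced consonant → [eː] by rule 2.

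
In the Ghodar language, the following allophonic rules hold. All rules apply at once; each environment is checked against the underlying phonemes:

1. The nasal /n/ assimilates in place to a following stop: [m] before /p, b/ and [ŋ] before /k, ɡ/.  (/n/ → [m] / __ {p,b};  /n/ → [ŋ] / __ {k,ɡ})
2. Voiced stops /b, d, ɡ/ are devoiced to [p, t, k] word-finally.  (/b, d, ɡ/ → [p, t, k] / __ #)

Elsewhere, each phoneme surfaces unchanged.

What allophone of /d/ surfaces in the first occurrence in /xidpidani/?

/d/ — between /i/ and /p/; rule 2 does not apply here → [d].

[d]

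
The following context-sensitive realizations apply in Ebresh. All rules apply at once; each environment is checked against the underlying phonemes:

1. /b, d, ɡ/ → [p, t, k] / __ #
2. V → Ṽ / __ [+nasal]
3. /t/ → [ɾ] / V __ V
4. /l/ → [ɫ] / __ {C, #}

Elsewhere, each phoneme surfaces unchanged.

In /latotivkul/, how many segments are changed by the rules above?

Segments that undergo a rule: /t/ → [ɾ] (rule 3); /t/ → [ɾ] (rule 3); /l/ → [ɫ] (rule 4).
All other segments surface unchanged.

3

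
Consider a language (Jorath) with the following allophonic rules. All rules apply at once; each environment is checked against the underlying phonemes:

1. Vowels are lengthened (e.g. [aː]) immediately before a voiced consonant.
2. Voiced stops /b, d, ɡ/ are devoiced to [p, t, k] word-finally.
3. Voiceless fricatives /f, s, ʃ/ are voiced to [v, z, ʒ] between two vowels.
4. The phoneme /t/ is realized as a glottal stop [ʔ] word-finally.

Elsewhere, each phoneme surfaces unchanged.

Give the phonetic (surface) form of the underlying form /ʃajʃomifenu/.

/ʃ/ (word-initial) is in the target of rule 3 but the environment (between two vowels) is not met → [ʃ].
/a/ meets the environment for rule 1 (before a voiced consonant) → [aː].
/j/ stays [j].
/ʃ/ (between /j/ and /o/): rule 3 targets it, but not between two vowels → unchanged [ʃ].
Rule 1 applies to /o/ (between /ʃ/ and /m/: before a voiced consonant) → [oː].
/m/ — not in any rule's target class → [m].
/i/ (between /m/ and /f/): rule 1 targets it, but not before a voiced consonant → unchanged [i].
/f/ meets the environment for rule 3 (between two vowels) → [v].
/e/ meets the environment for rule 1 (before a voiced consonant) → [eː].
/n/ stays [n].
/u/ — word-final; rule 1 does not apply here → [u].

[ʃaːjʃoːmiveːnu]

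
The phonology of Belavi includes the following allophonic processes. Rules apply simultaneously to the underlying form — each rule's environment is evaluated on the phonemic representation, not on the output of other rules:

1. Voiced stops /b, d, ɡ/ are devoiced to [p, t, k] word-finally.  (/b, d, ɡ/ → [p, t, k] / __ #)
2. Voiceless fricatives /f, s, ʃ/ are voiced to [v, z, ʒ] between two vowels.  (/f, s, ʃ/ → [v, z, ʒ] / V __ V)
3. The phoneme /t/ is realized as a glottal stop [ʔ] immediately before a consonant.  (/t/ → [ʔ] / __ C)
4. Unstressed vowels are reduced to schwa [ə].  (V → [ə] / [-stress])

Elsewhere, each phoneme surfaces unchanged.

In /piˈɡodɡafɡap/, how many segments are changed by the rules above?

Segments that undergo a rule: /i/ → [ə] (rule 4); /a/ → [ə] (rule 4); /a/ → [ə] (rule 4).
All other segments surface unchanged.

3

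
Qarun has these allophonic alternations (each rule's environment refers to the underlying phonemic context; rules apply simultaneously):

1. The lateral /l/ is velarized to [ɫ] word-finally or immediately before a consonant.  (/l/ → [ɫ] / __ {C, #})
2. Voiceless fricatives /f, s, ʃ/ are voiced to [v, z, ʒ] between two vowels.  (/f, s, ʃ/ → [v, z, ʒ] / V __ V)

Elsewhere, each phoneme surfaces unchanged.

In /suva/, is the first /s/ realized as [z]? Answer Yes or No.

No

/s/ (word-initial): rule 2 targets it, but not between two vowels → unchanged [s].
The actual realization is [s], not [z].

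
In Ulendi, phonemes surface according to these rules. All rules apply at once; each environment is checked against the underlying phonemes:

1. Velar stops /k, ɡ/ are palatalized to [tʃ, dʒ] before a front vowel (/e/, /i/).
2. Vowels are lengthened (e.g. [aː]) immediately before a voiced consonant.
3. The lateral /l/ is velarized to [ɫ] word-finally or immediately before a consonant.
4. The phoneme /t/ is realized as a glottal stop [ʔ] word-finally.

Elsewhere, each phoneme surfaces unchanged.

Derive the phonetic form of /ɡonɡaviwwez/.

/ɡ/ (word-initial) fails the environment for rule 1, so it stays [ɡ].
/o/ — between /ɡ/ and /n/, before a voiced consonant — surfaces as [oː] (rule 2).
/ɡ/ — between /n/ and /a/; rule 1 does not apply here → [ɡ].
/a/ (between /ɡ/ and /v/) occurs before a voiced consonant → [aː] by rule 2.
Rule 2 applies to /i/ (between /v/ and /w/: before a voiced consonant) → [iː].
/e/ (between /w/ and /z/) occurs before a voiced consonant → [eː] by rule 2.

[ɡoːnɡaːviːwweːz]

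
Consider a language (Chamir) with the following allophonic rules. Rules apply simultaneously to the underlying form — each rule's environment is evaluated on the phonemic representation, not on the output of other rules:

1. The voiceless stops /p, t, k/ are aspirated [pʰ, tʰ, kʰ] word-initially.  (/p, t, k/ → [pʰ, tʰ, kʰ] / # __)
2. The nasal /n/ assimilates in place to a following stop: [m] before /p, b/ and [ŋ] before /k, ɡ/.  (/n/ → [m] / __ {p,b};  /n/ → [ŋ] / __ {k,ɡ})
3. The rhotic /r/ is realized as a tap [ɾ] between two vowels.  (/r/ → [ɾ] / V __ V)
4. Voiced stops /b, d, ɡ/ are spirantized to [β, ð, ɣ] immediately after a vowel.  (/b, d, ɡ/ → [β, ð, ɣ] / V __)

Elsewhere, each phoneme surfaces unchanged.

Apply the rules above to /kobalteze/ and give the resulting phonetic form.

/k/ (word-initial): word-initially, so rule 1 applies → [kʰ].
/o/ (between /k/ and /b/) is unaffected → [o].
/b/ (between /o/ and /a/) occurs immediately after a vowel → [β] by rule 4.
/a/ (between /b/ and /l/) is unaffected → [a].
/l/ stays [l].
/t/ (between /l/ and /e/) is in the target of rule 1 but the environment (word-initially) is not met → [t].
/e/ — not in any rule's target class → [e].
/z/ (between /e/ and /e/) is unaffected → [z].
/e/ — not in any rule's target class → [e].

[kʰoβalteze]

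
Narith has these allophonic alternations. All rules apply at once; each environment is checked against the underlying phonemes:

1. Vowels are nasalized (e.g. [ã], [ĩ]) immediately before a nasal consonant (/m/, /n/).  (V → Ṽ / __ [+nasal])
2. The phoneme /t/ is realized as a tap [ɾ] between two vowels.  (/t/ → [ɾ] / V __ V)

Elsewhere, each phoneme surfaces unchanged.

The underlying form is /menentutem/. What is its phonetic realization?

[mẽnẽntuɾẽm]

/m/ (word-initial): no rule targets it → [m].
/e/ meets the environment for rule 1 (before a nasal consonant) → [ẽ].
/n/ — not in any rule's target class → [n].
/e/ (between /n/ and /n/): before a nasal consonant, so rule 1 applies → [ẽ].
/n/ (between /e/ and /t/) is unaffected → [n].
/t/ (between /n/ and /u/) fails the environment for rule 2, so it stays [t].
/u/ — between /t/ and /t/; rule 1 does not apply here → [u].
/t/ (between /u/ and /e/): between two vowels, so rule 2 applies → [ɾ].
/e/ — between /t/ and /m/, before a nasal consonant — surfaces as [ẽ] (rule 1).
/m/ stays [m].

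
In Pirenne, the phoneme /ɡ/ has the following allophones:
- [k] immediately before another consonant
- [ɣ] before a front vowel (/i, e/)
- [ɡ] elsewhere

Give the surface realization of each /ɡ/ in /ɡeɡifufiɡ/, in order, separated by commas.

Occurrence 1 (position 1): before a front vowel (/i, e/) → [ɣ].
Occurrence 2 (position 3): before a front vowel (/i, e/) → [ɣ].
Occurrence 3 (position 9): no conditioning environment matches → elsewhere allophone [ɡ].

[ɣ], [ɣ], [ɡ]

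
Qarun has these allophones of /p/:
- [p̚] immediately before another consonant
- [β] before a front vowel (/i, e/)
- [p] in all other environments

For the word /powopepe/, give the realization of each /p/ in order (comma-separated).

Occurrence 1 (position 1): no conditioning environment matches → elsewhere allophone [p].
Occurrence 2 (position 5): before a front vowel (/i, e/) → [β].
Occurrence 3 (position 7): before a front vowel (/i, e/) → [β].

[p], [β], [β]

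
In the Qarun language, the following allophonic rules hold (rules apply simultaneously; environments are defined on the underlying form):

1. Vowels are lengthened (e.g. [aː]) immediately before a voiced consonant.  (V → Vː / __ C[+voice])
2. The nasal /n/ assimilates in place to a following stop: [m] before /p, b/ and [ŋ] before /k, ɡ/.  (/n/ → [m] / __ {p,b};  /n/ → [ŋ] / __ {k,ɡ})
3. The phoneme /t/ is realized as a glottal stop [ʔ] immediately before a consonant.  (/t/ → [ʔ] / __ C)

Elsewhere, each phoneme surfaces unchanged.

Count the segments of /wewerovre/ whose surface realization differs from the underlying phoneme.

3

Segments that undergo a rule: /e/ → [eː] (rule 1); /e/ → [eː] (rule 1); /o/ → [oː] (rule 1).
All other segments surface unchanged.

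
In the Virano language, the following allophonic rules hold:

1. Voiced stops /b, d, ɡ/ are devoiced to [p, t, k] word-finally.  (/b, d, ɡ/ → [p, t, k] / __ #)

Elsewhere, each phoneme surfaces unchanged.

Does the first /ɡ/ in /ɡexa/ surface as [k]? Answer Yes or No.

No

/ɡ/ (word-initial): rule 1 targets it, but not word-finally → unchanged [ɡ].
The actual realization is [ɡ], not [k].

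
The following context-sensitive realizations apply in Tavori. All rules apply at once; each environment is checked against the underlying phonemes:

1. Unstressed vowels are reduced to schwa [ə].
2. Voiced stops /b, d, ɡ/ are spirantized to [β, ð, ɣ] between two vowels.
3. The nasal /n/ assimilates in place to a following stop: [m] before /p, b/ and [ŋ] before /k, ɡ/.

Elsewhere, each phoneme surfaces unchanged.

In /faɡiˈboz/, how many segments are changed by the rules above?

Segments that undergo a rule: /a/ → [ə] (rule 1); /ɡ/ → [ɣ] (rule 2); /i/ → [ə] (rule 1); /b/ → [β] (rule 2).
All other segments surface unchanged.

4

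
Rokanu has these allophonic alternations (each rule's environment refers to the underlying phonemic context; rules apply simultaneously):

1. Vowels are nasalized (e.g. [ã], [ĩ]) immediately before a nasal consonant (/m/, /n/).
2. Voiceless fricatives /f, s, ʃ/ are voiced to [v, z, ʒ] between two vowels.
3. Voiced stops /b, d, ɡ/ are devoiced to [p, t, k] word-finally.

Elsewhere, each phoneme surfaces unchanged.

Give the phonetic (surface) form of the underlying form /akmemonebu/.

[akmẽmõnebu]

/a/ (word-initial) is in the target of rule 1 but the environment (before a nasal consonant) is not met → [a].
/k/ stays [k].
/m/ stays [m].
/e/ (between /m/ and /m/): before a nasal consonant, so rule 1 applies → [ẽ].
/m/ (between /e/ and /o/) is unaffected → [m].
/o/ — between /m/ and /n/, before a nasal consonant — surfaces as [õ] (rule 1).
/n/ stays [n].
/e/ (between /n/ and /b/) fails the environment for rule 1, so it stays [e].
/b/ (between /e/ and /u/) is in the target of rule 3 but the environment (word-finally) is not met → [b].
/u/ (word-final) is in the target of rule 1 but the environment (before a nasal consonant) is not met → [u].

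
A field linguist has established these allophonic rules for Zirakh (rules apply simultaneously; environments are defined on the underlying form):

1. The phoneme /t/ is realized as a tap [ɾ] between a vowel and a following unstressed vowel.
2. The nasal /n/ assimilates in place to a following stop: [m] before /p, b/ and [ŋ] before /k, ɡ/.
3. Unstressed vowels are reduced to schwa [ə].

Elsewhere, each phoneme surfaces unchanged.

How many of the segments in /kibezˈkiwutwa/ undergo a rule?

4

Segments that undergo a rule: /i/ → [ə] (rule 3); /e/ → [ə] (rule 3); /u/ → [ə] (rule 3); /a/ → [ə] (rule 3).
All other segments surface unchanged.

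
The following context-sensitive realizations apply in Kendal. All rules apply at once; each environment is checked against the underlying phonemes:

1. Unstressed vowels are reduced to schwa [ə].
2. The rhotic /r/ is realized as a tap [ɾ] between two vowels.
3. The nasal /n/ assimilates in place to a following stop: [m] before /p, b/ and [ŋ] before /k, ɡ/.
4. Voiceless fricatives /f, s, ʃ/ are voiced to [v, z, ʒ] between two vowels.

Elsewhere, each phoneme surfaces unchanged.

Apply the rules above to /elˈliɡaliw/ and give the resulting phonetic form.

[əlˈliɡələw]

/e/ (word-initial): in an unstressed syllable, so rule 1 applies → [ə].
/l/ stays [l].
/l/ (between /l/ and /i/) is unaffected → [l].
/i/ (between /l/ and /ɡ/): rule 1 targets it, but not in an unstressed syllable → unchanged [i].
/ɡ/ stays [ɡ].
Rule 1 applies to /a/ (between /ɡ/ and /l/: in an unstressed syllable) → [ə].
/l/ stays [l].
/i/ — between /l/ and /w/, in an unstressed syllable — surfaces as [ə] (rule 1).
/w/ — not in any rule's target class → [w].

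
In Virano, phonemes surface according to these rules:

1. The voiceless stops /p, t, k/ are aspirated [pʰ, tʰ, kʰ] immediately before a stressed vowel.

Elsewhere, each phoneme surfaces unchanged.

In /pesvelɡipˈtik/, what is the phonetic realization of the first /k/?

/k/ (word-final) fails the environment for rule 1, so it stays [k].

[k]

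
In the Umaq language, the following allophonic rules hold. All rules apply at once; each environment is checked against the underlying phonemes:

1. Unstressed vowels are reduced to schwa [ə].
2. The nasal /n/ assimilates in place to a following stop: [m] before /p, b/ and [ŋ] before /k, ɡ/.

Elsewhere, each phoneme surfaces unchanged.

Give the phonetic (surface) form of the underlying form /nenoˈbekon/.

[nənəˈbekən]

/n/ (word-initial) fails the environment for rule 2, so it stays [n].
Rule 1 applies to /e/ (between /n/ and /n/: in an unstressed syllable) → [ə].
/n/ (between /e/ and /o/): rule 2 targets it, but not before a labial or velar stop → unchanged [n].
Rule 1 applies to /o/ (between /n/ and /b/: in an unstressed syllable) → [ə].
/e/ — between /b/ and /k/; rule 1 does not apply here → [e].
/o/ meets the environment for rule 1 (in an unstressed syllable) → [ə].
/n/ (word-final) fails the environment for rule 2, so it stays [n].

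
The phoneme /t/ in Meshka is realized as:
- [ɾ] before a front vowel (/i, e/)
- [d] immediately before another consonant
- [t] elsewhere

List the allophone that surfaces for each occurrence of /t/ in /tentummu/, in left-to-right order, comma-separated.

Occurrence 1 (position 1): before a front vowel (/i, e/) → [ɾ].
Occurrence 2 (position 4): no conditioning environment matches → elsewhere allophone [t].

[ɾ], [t]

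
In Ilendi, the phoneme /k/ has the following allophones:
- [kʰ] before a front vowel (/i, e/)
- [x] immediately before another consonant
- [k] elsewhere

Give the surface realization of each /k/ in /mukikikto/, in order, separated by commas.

Occurrence 1 (position 3): before a front vowel (/i, e/) → [kʰ].
Occurrence 2 (position 5): before a front vowel (/i, e/) → [kʰ].
Occurrence 3 (position 7): immediately before another consonant → [x].

[kʰ], [kʰ], [x]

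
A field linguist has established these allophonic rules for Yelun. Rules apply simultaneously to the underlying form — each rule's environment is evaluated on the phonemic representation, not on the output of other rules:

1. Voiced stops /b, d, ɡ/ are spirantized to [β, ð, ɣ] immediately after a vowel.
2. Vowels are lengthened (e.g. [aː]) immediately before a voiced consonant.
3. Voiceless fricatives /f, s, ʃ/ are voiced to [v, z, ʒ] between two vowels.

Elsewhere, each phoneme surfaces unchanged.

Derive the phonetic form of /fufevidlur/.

[fuveːviːðluːr]

/f/ (word-initial) fails the environment for rule 3, so it stays [f].
/u/ (between /f/ and /f/): rule 2 targets it, but not before a voiced consonant → unchanged [u].
/f/ meets the environment for rule 3 (between two vowels) → [v].
/e/ meets the environment for rule 2 (before a voiced consonant) → [eː].
/v/ — not in any rule's target class → [v].
/i/ — between /v/ and /d/, before a voiced consonant — surfaces as [iː] (rule 2).
Rule 1 applies to /d/ (between /i/ and /l/: immediately after a vowel) → [ð].
/l/ (between /d/ and /u/): no rule targets it → [l].
/u/ (between /l/ and /r/): before a voiced consonant, so rule 2 applies → [uː].
/r/ (word-final) is unaffected → [r].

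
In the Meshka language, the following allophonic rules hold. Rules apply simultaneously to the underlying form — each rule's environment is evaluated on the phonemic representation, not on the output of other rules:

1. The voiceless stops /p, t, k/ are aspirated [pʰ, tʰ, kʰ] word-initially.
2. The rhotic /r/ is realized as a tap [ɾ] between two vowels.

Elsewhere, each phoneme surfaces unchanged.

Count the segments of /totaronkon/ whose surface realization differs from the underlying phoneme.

Segments that undergo a rule: /t/ → [tʰ] (rule 1); /r/ → [ɾ] (rule 2).
All other segments surface unchanged.

2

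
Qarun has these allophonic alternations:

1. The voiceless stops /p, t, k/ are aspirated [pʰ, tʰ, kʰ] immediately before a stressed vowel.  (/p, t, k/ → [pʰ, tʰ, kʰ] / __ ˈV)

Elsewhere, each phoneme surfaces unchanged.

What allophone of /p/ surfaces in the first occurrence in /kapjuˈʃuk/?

/p/ (between /a/ and /j/) is in the target of rule 1 but the environment (immediately before a stressed vowel) is not met → [p].

[p]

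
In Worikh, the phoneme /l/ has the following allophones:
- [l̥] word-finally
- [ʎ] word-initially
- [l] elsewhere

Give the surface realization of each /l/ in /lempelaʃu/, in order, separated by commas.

Occurrence 1 (position 1): word-initially → [ʎ].
Occurrence 2 (position 6): no conditioning environment matches → elsewhere allophone [l].

[ʎ], [l]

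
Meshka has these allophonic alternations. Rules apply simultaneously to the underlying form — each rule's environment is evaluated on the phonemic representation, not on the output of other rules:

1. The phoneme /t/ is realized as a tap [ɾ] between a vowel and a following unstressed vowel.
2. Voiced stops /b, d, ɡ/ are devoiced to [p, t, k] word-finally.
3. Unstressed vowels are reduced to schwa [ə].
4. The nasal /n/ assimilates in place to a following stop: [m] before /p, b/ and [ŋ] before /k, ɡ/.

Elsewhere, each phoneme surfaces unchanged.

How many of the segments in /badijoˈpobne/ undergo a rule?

4

Segments that undergo a rule: /a/ → [ə] (rule 3); /i/ → [ə] (rule 3); /o/ → [ə] (rule 3); /e/ → [ə] (rule 3).
All other segments surface unchanged.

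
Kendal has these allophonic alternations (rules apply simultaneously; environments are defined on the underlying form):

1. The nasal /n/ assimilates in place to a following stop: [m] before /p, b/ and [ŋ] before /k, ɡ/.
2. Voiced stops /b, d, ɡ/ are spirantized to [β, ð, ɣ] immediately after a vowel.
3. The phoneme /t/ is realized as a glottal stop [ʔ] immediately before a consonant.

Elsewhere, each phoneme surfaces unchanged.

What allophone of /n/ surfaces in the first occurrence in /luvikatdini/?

[n]

/n/ — between /i/ and /i/; rule 1 does not apply here → [n].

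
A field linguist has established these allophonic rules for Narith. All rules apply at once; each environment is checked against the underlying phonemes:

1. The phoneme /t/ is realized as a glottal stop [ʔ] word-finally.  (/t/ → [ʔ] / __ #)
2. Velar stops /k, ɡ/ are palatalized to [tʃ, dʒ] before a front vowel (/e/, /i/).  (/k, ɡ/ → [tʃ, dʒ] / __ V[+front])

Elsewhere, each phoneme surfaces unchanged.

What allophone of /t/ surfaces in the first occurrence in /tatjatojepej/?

[t]

/t/ (word-initial) fails the environment for rule 1, so it stays [t].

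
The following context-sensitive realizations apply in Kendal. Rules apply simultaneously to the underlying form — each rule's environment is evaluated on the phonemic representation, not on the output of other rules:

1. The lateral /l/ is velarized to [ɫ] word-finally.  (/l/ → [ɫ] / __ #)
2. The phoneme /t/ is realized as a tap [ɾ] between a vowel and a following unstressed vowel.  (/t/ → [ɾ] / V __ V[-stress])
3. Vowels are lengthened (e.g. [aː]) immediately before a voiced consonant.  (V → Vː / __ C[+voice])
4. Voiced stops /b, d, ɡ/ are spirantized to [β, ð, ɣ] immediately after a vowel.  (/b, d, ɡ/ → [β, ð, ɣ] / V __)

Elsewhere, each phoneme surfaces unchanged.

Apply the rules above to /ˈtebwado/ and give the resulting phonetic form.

/t/ (word-initial): rule 2 targets it, but not between a vowel and a following unstressed vowel → unchanged [t].
/e/ meets the environment for rule 3 (before a voiced consonant) → [eː].
/b/ (between /e/ and /w/): immediately after a vowel, so rule 4 applies → [β].
/a/ (between /w/ and /d/): before a voiced consonant, so rule 3 applies → [aː].
/d/ meets the environment for rule 4 (immediately after a vowel) → [ð].
/o/ (word-final) is in the target of rule 3 but the environment (before a voiced consonant) is not met → [o].

[ˈteːβwaːðo]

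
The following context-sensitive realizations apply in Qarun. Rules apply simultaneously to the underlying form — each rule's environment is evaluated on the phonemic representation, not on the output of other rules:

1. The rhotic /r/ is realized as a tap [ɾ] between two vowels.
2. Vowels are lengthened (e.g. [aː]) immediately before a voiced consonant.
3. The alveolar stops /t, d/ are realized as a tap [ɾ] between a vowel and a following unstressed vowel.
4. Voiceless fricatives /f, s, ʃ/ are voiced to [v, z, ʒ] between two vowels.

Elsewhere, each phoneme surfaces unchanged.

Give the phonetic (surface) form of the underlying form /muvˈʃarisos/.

/m/ (word-initial): no rule targets it → [m].
/u/ — between /m/ and /v/, before a voiced consonant — surfaces as [uː] (rule 2).
/v/ — not in any rule's target class → [v].
/ʃ/ — between /v/ and /a/; rule 4 does not apply here → [ʃ].
/a/ (between /ʃ/ and /r/) occurs before a voiced consonant → [aː] by rule 2.
/r/ — between /a/ and /i/, between two vowels — surfaces as [ɾ] (rule 1).
/i/ (between /r/ and /s/) fails the environment for rule 2, so it stays [i].
/s/ meets the environment for rule 4 (between two vowels) → [z].
/o/ (between /s/ and /s/) is in the target of rule 2 but the environment (before a voiced consonant) is not met → [o].
/s/ (word-final): rule 4 targets it, but not between two vowels → unchanged [s].

[muːvˈʃaːɾizos]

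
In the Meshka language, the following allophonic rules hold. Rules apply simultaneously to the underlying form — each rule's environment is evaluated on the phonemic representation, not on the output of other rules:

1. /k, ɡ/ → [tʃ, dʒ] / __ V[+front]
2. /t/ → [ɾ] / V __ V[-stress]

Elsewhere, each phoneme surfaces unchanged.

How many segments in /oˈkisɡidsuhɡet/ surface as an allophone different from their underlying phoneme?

3

Segments that undergo a rule: /k/ → [tʃ] (rule 1); /ɡ/ → [dʒ] (rule 1); /ɡ/ → [dʒ] (rule 1).
All other segments surface unchanged.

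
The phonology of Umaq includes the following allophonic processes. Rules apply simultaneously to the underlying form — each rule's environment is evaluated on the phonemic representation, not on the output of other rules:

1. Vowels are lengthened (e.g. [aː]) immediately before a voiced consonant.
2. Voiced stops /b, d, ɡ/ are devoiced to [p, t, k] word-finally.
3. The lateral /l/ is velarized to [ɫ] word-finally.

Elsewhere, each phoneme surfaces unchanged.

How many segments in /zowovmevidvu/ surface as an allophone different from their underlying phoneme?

Segments that undergo a rule: /o/ → [oː] (rule 1); /o/ → [oː] (rule 1); /e/ → [eː] (rule 1); /i/ → [iː] (rule 1).
All other segments surface unchanged.

4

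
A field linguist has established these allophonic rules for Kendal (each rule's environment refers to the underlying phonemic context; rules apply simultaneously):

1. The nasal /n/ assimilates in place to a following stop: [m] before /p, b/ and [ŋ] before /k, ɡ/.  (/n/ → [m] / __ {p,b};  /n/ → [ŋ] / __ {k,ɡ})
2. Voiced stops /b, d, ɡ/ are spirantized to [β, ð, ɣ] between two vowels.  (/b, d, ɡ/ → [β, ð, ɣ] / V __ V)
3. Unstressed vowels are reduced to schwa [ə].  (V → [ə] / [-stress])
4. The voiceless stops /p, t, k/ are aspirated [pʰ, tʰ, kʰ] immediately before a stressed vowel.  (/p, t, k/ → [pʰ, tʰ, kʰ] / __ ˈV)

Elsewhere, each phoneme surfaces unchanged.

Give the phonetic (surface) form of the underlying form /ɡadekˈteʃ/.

[ɡəðəkˈtʰeʃ]

/ɡ/ (word-initial): rule 2 targets it, but not between two vowels → unchanged [ɡ].
/a/ (between /ɡ/ and /d/): in an unstressed syllable, so rule 3 applies → [ə].
/d/ (between /a/ and /e/): between two vowels, so rule 2 applies → [ð].
/e/ (between /d/ and /k/) occurs in an unstressed syllable → [ə] by rule 3.
/k/ (between /e/ and /t/): rule 4 targets it, but not immediately before a stressed vowel → unchanged [k].
/t/ (between /k/ and /e/) occurs immediately before a stressed vowel → [tʰ] by rule 4.
/e/ — between /t/ and /ʃ/; rule 3 does not apply here → [e].
/ʃ/ stays [ʃ].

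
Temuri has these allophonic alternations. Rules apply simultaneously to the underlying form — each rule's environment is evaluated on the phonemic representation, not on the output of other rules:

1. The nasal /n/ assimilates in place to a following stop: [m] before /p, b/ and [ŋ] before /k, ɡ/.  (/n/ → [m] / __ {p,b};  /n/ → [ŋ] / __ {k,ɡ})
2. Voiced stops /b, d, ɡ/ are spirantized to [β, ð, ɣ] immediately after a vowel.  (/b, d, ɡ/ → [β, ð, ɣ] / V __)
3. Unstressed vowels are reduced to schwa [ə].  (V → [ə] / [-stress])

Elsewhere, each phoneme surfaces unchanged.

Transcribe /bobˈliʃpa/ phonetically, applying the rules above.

/b/ (word-initial) is in the target of rule 2 but the environment (immediately after a vowel) is not met → [b].
/o/ (between /b/ and /b/) occurs in an unstressed syllable → [ə] by rule 3.
/b/ (between /o/ and /l/) occurs immediately after a vowel → [β] by rule 2.
/l/ — not in any rule's target class → [l].
/i/ (between /l/ and /ʃ/) is in the target of rule 3 but the environment (in an unstressed syllable) is not met → [i].
/ʃ/ (between /i/ and /p/): no rule targets it → [ʃ].
/p/ — not in any rule's target class → [p].
/a/ — word-final, in an unstressed syllable — surfaces as [ə] (rule 3).

[bəβˈliʃpə]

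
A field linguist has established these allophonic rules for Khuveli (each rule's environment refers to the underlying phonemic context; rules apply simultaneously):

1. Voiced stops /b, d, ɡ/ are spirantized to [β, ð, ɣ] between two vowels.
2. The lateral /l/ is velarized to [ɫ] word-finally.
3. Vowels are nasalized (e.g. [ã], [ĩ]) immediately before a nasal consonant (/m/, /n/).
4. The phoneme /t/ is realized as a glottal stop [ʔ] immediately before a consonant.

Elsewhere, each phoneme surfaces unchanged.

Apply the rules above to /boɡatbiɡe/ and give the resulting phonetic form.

/b/ (word-initial): rule 1 targets it, but not between two vowels → unchanged [b].
/o/ (between /b/ and /ɡ/) fails the environment for rule 3, so it stays [o].
Rule 1 applies to /ɡ/ (between /o/ and /a/: between two vowels) → [ɣ].
/a/ (between /ɡ/ and /t/) is in the target of rule 3 but the environment (before a nasal consonant) is not met → [a].
/t/ (between /a/ and /b/) occurs immediately before a consonant → [ʔ] by rule 4.
/b/ (between /t/ and /i/) fails the environment for rule 1, so it stays [b].
/i/ (between /b/ and /ɡ/) fails the environment for rule 3, so it stays [i].
Rule 1 applies to /ɡ/ (between /i/ and /e/: between two vowels) → [ɣ].
/e/ (word-final): rule 3 targets it, but not before a nasal consonant → unchanged [e].

[boɣaʔbiɣe]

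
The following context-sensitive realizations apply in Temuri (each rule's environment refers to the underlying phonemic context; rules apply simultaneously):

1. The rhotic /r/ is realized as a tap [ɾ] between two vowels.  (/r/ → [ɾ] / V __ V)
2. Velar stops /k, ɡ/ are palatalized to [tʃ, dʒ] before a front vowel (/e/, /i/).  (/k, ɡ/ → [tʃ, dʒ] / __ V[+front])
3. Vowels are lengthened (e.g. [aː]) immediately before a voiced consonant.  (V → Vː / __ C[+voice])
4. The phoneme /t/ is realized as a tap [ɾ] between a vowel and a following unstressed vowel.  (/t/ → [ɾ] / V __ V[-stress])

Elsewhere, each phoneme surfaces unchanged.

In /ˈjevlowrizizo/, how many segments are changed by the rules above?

4

Segments that undergo a rule: /e/ → [eː] (rule 3); /o/ → [oː] (rule 3); /i/ → [iː] (rule 3); /i/ → [iː] (rule 3).
All other segments surface unchanged.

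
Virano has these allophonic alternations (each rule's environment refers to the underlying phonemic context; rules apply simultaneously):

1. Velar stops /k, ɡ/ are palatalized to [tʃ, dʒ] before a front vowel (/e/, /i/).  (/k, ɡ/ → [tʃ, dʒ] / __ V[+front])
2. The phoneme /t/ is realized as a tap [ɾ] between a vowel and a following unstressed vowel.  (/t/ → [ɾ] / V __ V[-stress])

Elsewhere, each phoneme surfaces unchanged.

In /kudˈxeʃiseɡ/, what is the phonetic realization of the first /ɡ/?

/ɡ/ (word-final) fails the environment for rule 1, so it stays [ɡ].

[ɡ]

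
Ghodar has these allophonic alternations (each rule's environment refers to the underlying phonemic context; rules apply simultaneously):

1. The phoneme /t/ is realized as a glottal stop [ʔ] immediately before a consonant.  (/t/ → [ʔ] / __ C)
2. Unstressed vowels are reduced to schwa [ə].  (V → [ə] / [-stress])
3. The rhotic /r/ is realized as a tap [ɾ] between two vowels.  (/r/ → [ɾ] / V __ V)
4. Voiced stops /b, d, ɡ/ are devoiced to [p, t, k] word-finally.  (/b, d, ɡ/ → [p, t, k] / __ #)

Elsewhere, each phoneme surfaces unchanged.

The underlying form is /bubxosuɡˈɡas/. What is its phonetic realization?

/b/ (word-initial): rule 4 targets it, but not word-finally → unchanged [b].
Rule 2 applies to /u/ (between /b/ and /b/: in an unstressed syllable) → [ə].
/b/ (between /u/ and /x/) is in the target of rule 4 but the environment (word-finally) is not met → [b].
/x/ — not in any rule's target class → [x].
/o/ (between /x/ and /s/): in an unstressed syllable, so rule 2 applies → [ə].
/s/ — not in any rule's target class → [s].
/u/ meets the environment for rule 2 (in an unstressed syllable) → [ə].
/ɡ/ (between /u/ and /ɡ/) fails the environment for rule 4, so it stays [ɡ].
/ɡ/ — between /ɡ/ and /a/; rule 4 does not apply here → [ɡ].
/a/ (between /ɡ/ and /s/) fails the environment for rule 2, so it stays [a].
/s/ (word-final) is unaffected → [s].

[bəbxəsəɡˈɡas]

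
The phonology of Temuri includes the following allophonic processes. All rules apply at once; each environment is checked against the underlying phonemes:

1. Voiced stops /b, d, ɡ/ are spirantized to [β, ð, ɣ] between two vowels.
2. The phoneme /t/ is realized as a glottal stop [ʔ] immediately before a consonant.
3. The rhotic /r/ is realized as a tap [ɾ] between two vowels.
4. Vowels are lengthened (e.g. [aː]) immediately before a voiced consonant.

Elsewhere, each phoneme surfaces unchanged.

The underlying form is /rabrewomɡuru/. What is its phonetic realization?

[raːbreːwoːmɡuːɾu]

/r/ — word-initial; rule 3 does not apply here → [r].
/a/ — between /r/ and /b/, before a voiced consonant — surfaces as [aː] (rule 4).
/b/ (between /a/ and /r/) is in the target of rule 1 but the environment (between two vowels) is not met → [b].
/r/ (between /b/ and /e/) fails the environment for rule 3, so it stays [r].
Rule 4 applies to /e/ (between /r/ and /w/: before a voiced consonant) → [eː].
/w/ (between /e/ and /o/): no rule targets it → [w].
/o/ — between /w/ and /m/, before a voiced consonant — surfaces as [oː] (rule 4).
/m/ (between /o/ and /ɡ/): no rule targets it → [m].
/ɡ/ (between /m/ and /u/): rule 1 targets it, but not between two vowels → unchanged [ɡ].
/u/ — between /ɡ/ and /r/, before a voiced consonant — surfaces as [uː] (rule 4).
/r/ meets the environment for rule 3 (between two vowels) → [ɾ].
/u/ (word-final) fails the environment for rule 4, so it stays [u].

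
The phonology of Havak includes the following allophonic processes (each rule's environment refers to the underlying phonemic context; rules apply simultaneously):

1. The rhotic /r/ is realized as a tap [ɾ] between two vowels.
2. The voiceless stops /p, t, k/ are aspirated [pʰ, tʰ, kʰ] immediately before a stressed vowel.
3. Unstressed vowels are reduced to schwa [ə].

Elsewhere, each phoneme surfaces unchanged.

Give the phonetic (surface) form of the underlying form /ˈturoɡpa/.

[ˈtʰuɾəɡpə]

/t/ — word-initial, immediately before a stressed vowel — surfaces as [tʰ] (rule 2).
/u/ — between /t/ and /r/; rule 3 does not apply here → [u].
/r/ (between /u/ and /o/) occurs between two vowels → [ɾ] by rule 1.
Rule 3 applies to /o/ (between /r/ and /ɡ/: in an unstressed syllable) → [ə].
/ɡ/ stays [ɡ].
/p/ — between /ɡ/ and /a/; rule 2 does not apply here → [p].
/a/ (word-final) occurs in an unstressed syllable → [ə] by rule 3.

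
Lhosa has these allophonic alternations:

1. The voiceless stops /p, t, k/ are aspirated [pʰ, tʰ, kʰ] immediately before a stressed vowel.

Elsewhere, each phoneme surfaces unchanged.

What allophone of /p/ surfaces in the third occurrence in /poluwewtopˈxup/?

/p/ (word-final) is in the target of rule 1 but the environment (immediately before a stressed vowel) is not met → [p].

[p]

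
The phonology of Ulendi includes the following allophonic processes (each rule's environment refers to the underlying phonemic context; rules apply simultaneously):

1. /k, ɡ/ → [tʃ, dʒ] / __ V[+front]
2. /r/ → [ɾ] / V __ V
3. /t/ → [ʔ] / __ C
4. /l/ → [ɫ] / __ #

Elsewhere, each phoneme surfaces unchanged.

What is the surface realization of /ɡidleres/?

/ɡ/ — word-initial, before a front vowel — surfaces as [dʒ] (rule 1).
/i/ stays [i].
/d/ — not in any rule's target class → [d].
/l/ (between /d/ and /e/): rule 4 targets it, but not word-finally → unchanged [l].
/e/ stays [e].
/r/ (between /e/ and /e/): between two vowels, so rule 2 applies → [ɾ].
/e/ (between /r/ and /s/) is unaffected → [e].
/s/ — not in any rule's target class → [s].

[dʒidleɾes]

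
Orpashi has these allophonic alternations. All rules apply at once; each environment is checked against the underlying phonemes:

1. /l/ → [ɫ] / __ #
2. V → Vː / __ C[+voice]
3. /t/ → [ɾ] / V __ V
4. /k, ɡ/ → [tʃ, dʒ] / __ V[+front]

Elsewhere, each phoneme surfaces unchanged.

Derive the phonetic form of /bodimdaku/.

[boːdiːmdaku]

/b/ — not in any rule's target class → [b].
Rule 2 applies to /o/ (between /b/ and /d/: before a voiced consonant) → [oː].
/d/ (between /o/ and /i/) is unaffected → [d].
/i/ (between /d/ and /m/) occurs before a voiced consonant → [iː] by rule 2.
/m/ — not in any rule's target class → [m].
/d/ — not in any rule's target class → [d].
/a/ (between /d/ and /k/) fails the environment for rule 2, so it stays [a].
/k/ (between /a/ and /u/) is in the target of rule 4 but the environment (before a front vowel) is not met → [k].
/u/ (word-final) is in the target of rule 2 but the environment (before a voiced consonant) is not met → [u].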